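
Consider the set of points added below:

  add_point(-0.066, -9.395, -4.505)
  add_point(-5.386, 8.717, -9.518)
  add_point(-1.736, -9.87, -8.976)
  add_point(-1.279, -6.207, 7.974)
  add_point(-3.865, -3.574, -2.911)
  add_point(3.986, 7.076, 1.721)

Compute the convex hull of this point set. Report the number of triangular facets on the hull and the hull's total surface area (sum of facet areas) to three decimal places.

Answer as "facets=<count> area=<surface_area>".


6 of the 6 inputs are extreme points: [0, 1, 2, 3, 4, 5].

Facet areas (half cross-product norm):
  f1: (p2, p5, p1) → 134.9572
  f2: (p3, p5, p1) → 112.8304
  f3: (p0, p2, p5) → 37.7833
  f4: (p0, p3, p5) → 98.6683
  f5: (p0, p3, p2) → 14.0881
  f6: (p4, p2, p1) → 59.8056
  f7: (p4, p3, p1) → 59.8309
  f8: (p4, p3, p2) → 46.8091
Σ area = 564.773

Euler characteristic 6−12+8 = 2 ✓

facets=8 area=564.773


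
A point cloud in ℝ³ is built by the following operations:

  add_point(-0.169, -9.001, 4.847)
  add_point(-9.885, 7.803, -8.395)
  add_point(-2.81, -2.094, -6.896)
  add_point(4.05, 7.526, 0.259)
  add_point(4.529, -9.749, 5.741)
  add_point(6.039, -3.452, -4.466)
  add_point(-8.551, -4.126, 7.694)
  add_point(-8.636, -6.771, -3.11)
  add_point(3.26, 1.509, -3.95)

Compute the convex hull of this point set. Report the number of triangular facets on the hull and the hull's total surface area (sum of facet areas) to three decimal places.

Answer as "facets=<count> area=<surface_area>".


9 of the 9 inputs are extreme points: [0, 1, 2, 3, 4, 5, 6, 7, 8].

Facet areas (half cross-product norm):
  f1: (p3, p6, p1) → 143.6047
  f2: (p7, p6, p1) → 85.9960
  f3: (p7, p0, p6) → 51.9434
  f4: (p8, p5, p1) → 28.6511
  f5: (p8, p3, p1) → 56.0939
  f6: (p8, p3, p5) → 14.9041
  f7: (p4, p0, p6) → 13.7318
  f8: (p4, p3, p6) → 121.7494
  f9: (p4, p3, p5) → 72.6793
  f10: (p4, p7, p5) → 86.7574
  f11: (p4, p7, p0) → 15.1791
  f12: (p2, p5, p1) → 40.5570
  f13: (p2, p7, p1) → 51.0512
  f14: (p2, p7, p5) → 34.4257
Σ area = 817.324

Euler characteristic 9−21+14 = 2 ✓

facets=14 area=817.324


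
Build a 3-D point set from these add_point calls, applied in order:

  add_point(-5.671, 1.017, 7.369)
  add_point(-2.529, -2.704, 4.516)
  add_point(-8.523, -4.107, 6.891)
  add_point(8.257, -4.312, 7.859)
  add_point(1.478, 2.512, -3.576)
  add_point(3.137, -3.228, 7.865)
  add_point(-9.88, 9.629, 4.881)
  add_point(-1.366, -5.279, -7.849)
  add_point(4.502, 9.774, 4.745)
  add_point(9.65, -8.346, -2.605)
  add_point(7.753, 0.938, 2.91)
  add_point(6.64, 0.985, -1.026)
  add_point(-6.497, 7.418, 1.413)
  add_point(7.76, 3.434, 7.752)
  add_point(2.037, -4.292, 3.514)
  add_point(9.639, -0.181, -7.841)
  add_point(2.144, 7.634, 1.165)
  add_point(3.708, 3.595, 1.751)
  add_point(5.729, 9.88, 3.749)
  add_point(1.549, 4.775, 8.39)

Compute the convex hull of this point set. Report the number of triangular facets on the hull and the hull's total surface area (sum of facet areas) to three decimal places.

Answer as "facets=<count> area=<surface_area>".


Hull vertices (14/20): indices [0, 2, 3, 5, 6, 7, 8, 9, 12, 13, 15, 16, 18, 19].

Per-facet area ½‖(b−a)×(c−a)‖:
  f1: (p15, p7, p9) → 55.0465
  f2: (p2, p7, p9) → 103.2978
  f3: (p2, p3, p9) → 94.7177
  f4: (p2, p7, p6) → 114.5534
  f5: (p16, p15, p18) → 34.2040
  f6: (p12, p7, p6) → 20.8404
  f7: (p12, p15, p7) → 100.1706
  f8: (p12, p16, p15) → 51.3975
  f9: (p12, p18, p6) → 30.7900
  f10: (p12, p16, p18) → 14.8954
  f11: (p13, p15, p18) → 60.7862
  f12: (p13, p19, p3) → 23.8629
  f13: (p13, p3, p9) → 41.0662
  f14: (p13, p15, p9) → 73.6918
  f15: (p0, p19, p6) → 40.6181
  f16: (p0, p2, p6) → 24.6886
  f17: (p0, p2, p19) → 13.2533
  f18: (p5, p19, p3) → 19.6743
  f19: (p5, p2, p3) → 8.9506
  f20: (p5, p2, p19) → 47.6517
  f21: (p8, p13, p18) → 6.1247
  f22: (p8, p13, p19) → 20.7463
  f23: (p8, p18, p6) → 7.1110
  f24: (p8, p19, p6) → 44.1978
Σ area = 1052.337

Euler: V−E+F = 14−36+24 = 2.

facets=24 area=1052.337


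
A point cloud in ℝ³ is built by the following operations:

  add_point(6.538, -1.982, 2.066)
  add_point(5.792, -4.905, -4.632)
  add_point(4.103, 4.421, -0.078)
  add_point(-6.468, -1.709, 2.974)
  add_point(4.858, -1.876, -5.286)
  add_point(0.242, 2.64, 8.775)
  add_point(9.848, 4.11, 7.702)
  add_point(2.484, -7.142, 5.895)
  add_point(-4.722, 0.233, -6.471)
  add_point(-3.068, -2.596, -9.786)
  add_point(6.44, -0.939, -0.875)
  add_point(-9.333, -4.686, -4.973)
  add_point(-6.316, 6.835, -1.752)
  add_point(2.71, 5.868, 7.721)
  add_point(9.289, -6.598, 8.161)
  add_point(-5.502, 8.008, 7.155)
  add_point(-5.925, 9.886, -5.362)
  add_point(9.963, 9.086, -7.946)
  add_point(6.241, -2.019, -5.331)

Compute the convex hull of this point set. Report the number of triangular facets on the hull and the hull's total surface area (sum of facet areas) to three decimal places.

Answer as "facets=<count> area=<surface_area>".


Hull vertices (12/19): indices [1, 3, 5, 6, 7, 9, 11, 13, 14, 15, 16, 17].

Triangle areas on the boundary:
  f1: (p9, p16, p11) → 54.9666
  f2: (p9, p16, p17) → 103.9337
  f3: (p15, p16, p11) → 93.5342
  f4: (p15, p16, p17) → 101.3367
  f5: (p7, p14, p5) → 37.5111
  f6: (p6, p14, p17) → 82.7553
  f7: (p6, p14, p5) → 51.3408
  f8: (p1, p14, p17) → 96.7113
  f9: (p1, p9, p17) → 78.4029
  f10: (p1, p7, p14) → 40.4927
  f11: (p1, p9, p11) → 40.9358
  f12: (p1, p7, p11) → 82.0190
  f13: (p3, p15, p5) → 37.6933
  f14: (p3, p7, p5) → 46.5940
  f15: (p3, p15, p11) → 34.7756
  f16: (p3, p7, p11) → 45.8620
  f17: (p13, p15, p5) → 16.6720
  f18: (p13, p6, p5) → 14.2236
  f19: (p13, p15, p17) → 71.3981
  f20: (p13, p6, p17) → 60.2356
Σ area = 1191.394

Euler: V−E+F = 12−30+20 = 2.

facets=20 area=1191.394


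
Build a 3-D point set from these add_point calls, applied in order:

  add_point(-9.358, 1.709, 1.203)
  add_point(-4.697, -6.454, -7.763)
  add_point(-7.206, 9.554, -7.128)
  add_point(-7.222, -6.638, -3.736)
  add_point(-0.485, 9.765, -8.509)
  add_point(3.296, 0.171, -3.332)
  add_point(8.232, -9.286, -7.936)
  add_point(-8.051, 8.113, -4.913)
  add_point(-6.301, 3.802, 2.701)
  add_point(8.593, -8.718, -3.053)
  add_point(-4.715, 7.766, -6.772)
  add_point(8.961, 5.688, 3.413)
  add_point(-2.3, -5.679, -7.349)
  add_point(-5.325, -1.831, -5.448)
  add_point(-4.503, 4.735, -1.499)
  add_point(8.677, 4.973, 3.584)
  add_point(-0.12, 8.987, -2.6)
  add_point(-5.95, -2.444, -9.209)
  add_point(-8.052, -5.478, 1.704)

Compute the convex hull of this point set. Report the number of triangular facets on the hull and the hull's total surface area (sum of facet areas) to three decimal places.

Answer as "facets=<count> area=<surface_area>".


14 of the 19 inputs are extreme points: [0, 1, 2, 3, 4, 6, 7, 8, 9, 11, 15, 16, 17, 18].

Per-facet area ½‖(b−a)×(c−a)‖:
  f1: (p4, p6, p11) → 142.3825
  f2: (p17, p4, p6) → 105.7699
  f3: (p7, p17, p0) → 48.1494
  f4: (p8, p18, p0) → 13.6936
  f5: (p8, p7, p0) → 17.4050
  f6: (p9, p6, p11) → 33.4303
  f7: (p1, p17, p6) → 26.0441
  f8: (p16, p4, p11) → 26.9374
  f9: (p16, p8, p11) → 54.8118
  f10: (p16, p8, p7) → 34.3745
  f11: (p15, p9, p11) → 4.1377
  f12: (p15, p9, p18) → 128.6975
  f13: (p15, p8, p11) → 5.3915
  f14: (p15, p8, p18) → 68.8887
  f15: (p3, p1, p17) → 10.4298
  f16: (p3, p17, p0) → 34.7169
  f17: (p3, p18, p0) → 20.3147
  f18: (p3, p1, p6) → 26.8658
  f19: (p3, p9, p6) → 39.1521
  f20: (p3, p9, p18) → 44.5040
  f21: (p2, p16, p4) → 20.2837
  f22: (p2, p16, p7) → 11.4361
  f23: (p2, p17, p4) → 41.7875
  f24: (p2, p7, p17) → 15.9566
Σ area = 975.561

Euler characteristic 14−36+24 = 2 ✓

facets=24 area=975.561


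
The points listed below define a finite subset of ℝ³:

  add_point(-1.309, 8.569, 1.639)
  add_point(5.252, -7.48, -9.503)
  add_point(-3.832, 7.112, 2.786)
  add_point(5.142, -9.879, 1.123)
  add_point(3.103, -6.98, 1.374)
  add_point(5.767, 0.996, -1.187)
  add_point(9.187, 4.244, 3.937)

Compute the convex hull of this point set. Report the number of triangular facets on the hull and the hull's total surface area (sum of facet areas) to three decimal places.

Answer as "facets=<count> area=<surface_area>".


facets=8 area=443.542

Extreme-point indices: [0, 1, 2, 3, 4, 6] — 6 of 7 on the boundary.

Triangle areas on the boundary:
  f1: (p1, p3, p6) → 81.4458
  f2: (p0, p6, p2) → 15.8701
  f3: (p0, p1, p2) → 32.1285
  f4: (p0, p1, p6) → 105.2234
  f5: (p4, p6, p2) → 83.4603
  f6: (p4, p3, p6) → 20.6701
  f7: (p4, p1, p2) → 85.4970
  f8: (p4, p1, p3) → 19.2470
Σ area = 443.542

Check V−E+F: 6 − 12 + 8 = 2.


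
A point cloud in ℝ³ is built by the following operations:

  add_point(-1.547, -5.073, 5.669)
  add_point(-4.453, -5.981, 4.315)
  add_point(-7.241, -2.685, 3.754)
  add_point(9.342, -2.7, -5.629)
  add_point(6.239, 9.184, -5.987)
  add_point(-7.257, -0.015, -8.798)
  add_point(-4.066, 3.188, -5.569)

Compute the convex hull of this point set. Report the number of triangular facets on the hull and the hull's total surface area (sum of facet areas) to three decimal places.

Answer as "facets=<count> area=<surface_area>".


7 of the 7 inputs are extreme points: [0, 1, 2, 3, 4, 5, 6].

Per-facet area ½‖(b−a)×(c−a)‖:
  f1: (p4, p3, p5) → 96.2508
  f2: (p0, p4, p3) → 97.4974
  f3: (p2, p0, p4) → 64.3451
  f4: (p1, p3, p5) → 114.2650
  f5: (p1, p0, p3) → 24.7683
  f6: (p1, p2, p5) → 26.7794
  f7: (p1, p2, p0) → 6.6326
  f8: (p6, p4, p5) → 21.3233
  f9: (p6, p2, p5) → 31.8494
  f10: (p6, p2, p4) → 58.2114
Σ area = 541.923

Euler: V−E+F = 7−15+10 = 2.

facets=10 area=541.923


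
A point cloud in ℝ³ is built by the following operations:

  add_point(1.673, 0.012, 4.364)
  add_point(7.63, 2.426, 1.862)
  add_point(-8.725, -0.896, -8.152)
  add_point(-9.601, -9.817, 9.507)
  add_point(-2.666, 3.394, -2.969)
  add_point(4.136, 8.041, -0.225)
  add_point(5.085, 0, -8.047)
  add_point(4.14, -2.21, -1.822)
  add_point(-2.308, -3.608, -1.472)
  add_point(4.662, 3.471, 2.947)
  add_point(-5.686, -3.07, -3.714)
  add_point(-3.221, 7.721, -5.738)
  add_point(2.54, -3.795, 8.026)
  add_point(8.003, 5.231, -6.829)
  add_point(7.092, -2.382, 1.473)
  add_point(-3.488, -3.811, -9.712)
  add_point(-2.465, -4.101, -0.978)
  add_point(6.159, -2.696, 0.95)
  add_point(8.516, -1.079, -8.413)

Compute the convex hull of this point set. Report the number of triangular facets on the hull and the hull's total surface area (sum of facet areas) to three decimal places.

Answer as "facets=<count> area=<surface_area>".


facets=18 area=919.875

Points on the hull: [1, 2, 3, 5, 9, 11, 12, 13, 14, 15, 18] (11 of 19).

Per-facet area ½‖(b−a)×(c−a)‖:
  f1: (p15, p18, p3) → 126.1521
  f2: (p12, p5, p3) → 84.5301
  f3: (p11, p5, p3) → 109.7122
  f4: (p2, p15, p3) → 61.2489
  f5: (p2, p11, p3) → 102.1785
  f6: (p2, p11, p15) → 32.5331
  f7: (p13, p15, p18) → 39.8558
  f8: (p13, p11, p15) → 68.8274
  f9: (p13, p11, p5) → 37.2347
  f10: (p13, p1, p18) → 29.7651
  f11: (p13, p1, p5) → 27.1838
  f12: (p14, p1, p18) → 24.3925
  f13: (p14, p1, p12) → 19.3776
  f14: (p14, p18, p3) → 83.1967
  f15: (p14, p12, p3) → 41.2438
  f16: (p9, p12, p5) → 8.2342
  f17: (p9, p1, p5) → 9.1858
  f18: (p9, p1, p12) → 15.0230
Σ area = 919.875

Check V−E+F: 11 − 27 + 18 = 2.


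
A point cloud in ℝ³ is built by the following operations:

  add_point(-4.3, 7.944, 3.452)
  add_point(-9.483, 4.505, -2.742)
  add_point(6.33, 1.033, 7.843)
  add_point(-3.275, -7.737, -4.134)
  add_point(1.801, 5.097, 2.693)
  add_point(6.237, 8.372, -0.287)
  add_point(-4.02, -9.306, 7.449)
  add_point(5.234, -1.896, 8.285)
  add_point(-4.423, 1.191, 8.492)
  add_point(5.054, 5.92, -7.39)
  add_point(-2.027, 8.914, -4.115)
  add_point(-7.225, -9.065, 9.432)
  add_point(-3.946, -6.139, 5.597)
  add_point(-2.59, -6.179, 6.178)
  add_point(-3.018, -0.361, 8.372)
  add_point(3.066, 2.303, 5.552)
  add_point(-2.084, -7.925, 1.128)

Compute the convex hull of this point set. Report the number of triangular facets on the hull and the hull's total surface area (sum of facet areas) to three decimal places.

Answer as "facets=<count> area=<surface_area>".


facets=20 area=885.473

12 of the 17 inputs are extreme points: [0, 1, 2, 3, 5, 6, 7, 8, 9, 10, 11, 16].

Area of each hull facet:
  f1: (p3, p11, p1) → 96.9518
  f2: (p3, p9, p1) → 97.9977
  f3: (p6, p3, p11) → 18.2525
  f4: (p7, p9, p2) → 23.3624
  f5: (p7, p3, p9) → 119.7307
  f6: (p7, p6, p11) → 18.2155
  f7: (p8, p0, p2) → 45.3626
  f8: (p8, p7, p2) → 15.9932
  f9: (p8, p7, p11) → 54.0717
  f10: (p8, p11, p1) → 66.3751
  f11: (p8, p0, p1) → 36.8048
  f12: (p5, p9, p2) → 36.5814
  f13: (p5, p0, p2) → 59.0735
  f14: (p16, p6, p3) → 9.4184
  f15: (p16, p7, p3) → 22.7258
  f16: (p16, p7, p6) → 38.4687
  f17: (p10, p5, p9) → 29.7769
  f18: (p10, p5, p0) → 35.9168
  f19: (p10, p9, p1) → 29.2702
  f20: (p10, p0, p1) → 31.1228
Σ area = 885.473

Euler characteristic 12−30+20 = 2 ✓


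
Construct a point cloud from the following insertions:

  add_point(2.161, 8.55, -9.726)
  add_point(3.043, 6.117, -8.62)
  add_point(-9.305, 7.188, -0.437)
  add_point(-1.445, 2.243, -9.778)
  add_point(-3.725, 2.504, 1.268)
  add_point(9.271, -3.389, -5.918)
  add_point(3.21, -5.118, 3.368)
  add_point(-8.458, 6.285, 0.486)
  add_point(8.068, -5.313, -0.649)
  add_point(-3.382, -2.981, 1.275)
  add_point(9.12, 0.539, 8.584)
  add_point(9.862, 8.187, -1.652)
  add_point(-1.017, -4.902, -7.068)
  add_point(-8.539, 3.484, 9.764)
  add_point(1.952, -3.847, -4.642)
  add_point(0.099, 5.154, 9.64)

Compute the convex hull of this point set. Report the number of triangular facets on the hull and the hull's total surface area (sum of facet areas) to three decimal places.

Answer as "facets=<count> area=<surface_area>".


Points on the hull: [0, 2, 3, 5, 6, 8, 9, 10, 11, 12, 13, 15] (12 of 16).

Per-facet area ½‖(b−a)×(c−a)‖:
  f1: (p15, p11, p2) → 105.1760
  f2: (p15, p13, p2) → 47.8622
  f3: (p12, p5, p8) → 29.6527
  f4: (p12, p5, p3) → 40.0026
  f5: (p12, p13, p2) → 87.1265
  f6: (p12, p3, p2) → 49.9587
  f7: (p10, p15, p13) → 27.7793
  f8: (p10, p15, p11) → 64.5879
  f9: (p10, p5, p11) → 75.7268
  f10: (p10, p5, p8) → 25.8080
  f11: (p0, p5, p11) → 66.7111
  f12: (p0, p5, p3) → 46.1277
  f13: (p0, p11, p2) → 82.4700
  f14: (p0, p3, p2) → 47.8181
  f15: (p6, p12, p8) → 33.8703
  f16: (p6, p10, p8) → 30.4136
  f17: (p6, p10, p13) → 76.8971
  f18: (p9, p12, p13) → 22.2015
  f19: (p9, p6, p13) → 40.1792
  f20: (p9, p6, p12) → 32.1285
Σ area = 1032.498

Euler: V−E+F = 12−30+20 = 2.

facets=20 area=1032.498


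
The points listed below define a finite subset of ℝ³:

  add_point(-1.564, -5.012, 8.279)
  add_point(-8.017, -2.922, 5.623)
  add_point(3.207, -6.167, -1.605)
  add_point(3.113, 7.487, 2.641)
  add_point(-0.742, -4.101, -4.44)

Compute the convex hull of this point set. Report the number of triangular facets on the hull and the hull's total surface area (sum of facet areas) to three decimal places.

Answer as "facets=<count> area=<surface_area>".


Extreme-point indices: [0, 1, 2, 3, 4] — 5 of 5 on the boundary.

Per-facet area ½‖(b−a)×(c−a)‖:
  f1: (p0, p2, p1) → 40.0447
  f2: (p0, p3, p1) → 52.4837
  f3: (p0, p3, p2) → 73.3427
  f4: (p4, p2, p1) → 32.9156
  f5: (p4, p3, p1) → 83.3215
  f6: (p4, p3, p2) → 36.8478
Σ area = 318.956

Euler: V−E+F = 5−9+6 = 2.

facets=6 area=318.956


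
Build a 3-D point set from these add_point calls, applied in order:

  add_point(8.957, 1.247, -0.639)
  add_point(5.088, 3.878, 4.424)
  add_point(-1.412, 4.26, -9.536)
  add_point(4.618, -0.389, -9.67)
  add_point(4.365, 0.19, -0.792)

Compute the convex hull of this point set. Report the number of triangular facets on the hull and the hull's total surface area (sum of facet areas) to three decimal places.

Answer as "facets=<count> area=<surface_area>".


Hull vertices (5/5): indices [0, 1, 2, 3, 4].

Facet areas (half cross-product norm):
  f1: (p3, p0, p2) → 37.6691
  f2: (p1, p0, p2) → 48.2030
  f3: (p4, p3, p2) → 33.7816
  f4: (p4, p1, p2) → 31.6809
  f5: (p4, p3, p0) → 20.9770
  f6: (p4, p1, p0) → 14.6151
Σ area = 186.927

Euler characteristic 5−9+6 = 2 ✓

facets=6 area=186.927


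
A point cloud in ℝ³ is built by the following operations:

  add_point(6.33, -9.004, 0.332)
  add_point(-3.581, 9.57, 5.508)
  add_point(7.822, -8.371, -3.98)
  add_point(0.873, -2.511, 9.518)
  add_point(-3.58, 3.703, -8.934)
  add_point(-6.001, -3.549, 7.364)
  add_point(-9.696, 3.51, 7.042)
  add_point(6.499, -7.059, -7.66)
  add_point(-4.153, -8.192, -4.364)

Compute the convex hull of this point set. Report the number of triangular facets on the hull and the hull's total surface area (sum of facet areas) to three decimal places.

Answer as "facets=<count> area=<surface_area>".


Points on the hull: [0, 1, 2, 3, 4, 5, 6, 7, 8] (9 of 9).

Per-facet area ½‖(b−a)×(c−a)‖:
  f1: (p4, p1, p6) → 67.8275
  f2: (p3, p1, p6) → 52.8923
  f3: (p3, p1, p2) → 107.1164
  f4: (p8, p4, p6) → 101.7453
  f5: (p7, p8, p2) → 23.1136
  f6: (p7, p8, p4) → 69.3497
  f7: (p7, p1, p2) → 47.9757
  f8: (p7, p4, p1) → 113.1592
  f9: (p0, p3, p2) → 18.7918
  f10: (p0, p8, p2) → 26.3991
  f11: (p5, p0, p3) → 45.1649
  f12: (p5, p0, p8) → 71.6434
  f13: (p5, p3, p6) → 27.4588
  f14: (p5, p8, p6) → 47.5667
Σ area = 820.205

Check V−E+F: 9 − 21 + 14 = 2.

facets=14 area=820.205


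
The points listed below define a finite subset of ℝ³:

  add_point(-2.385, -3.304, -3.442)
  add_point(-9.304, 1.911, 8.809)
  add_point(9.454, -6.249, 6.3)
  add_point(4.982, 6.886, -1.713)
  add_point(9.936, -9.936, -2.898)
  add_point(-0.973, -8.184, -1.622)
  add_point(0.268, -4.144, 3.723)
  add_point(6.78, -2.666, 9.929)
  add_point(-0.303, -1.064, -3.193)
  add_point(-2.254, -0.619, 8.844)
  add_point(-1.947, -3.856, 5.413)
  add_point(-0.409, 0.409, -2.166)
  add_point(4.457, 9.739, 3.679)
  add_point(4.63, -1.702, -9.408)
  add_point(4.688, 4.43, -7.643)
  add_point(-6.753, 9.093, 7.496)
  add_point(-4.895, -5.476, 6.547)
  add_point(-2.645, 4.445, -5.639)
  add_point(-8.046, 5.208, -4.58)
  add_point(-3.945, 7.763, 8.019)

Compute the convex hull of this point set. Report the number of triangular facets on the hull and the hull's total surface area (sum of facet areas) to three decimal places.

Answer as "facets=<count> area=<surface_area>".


facets=22 area=1122.089

Hull vertices (13/20): indices [1, 2, 3, 4, 5, 7, 12, 13, 14, 15, 16, 18, 19].

Facet areas (half cross-product norm):
  f1: (p5, p13, p4) → 57.0438
  f2: (p19, p7, p1) → 60.0768
  f3: (p19, p7, p12) → 66.1068
  f4: (p2, p7, p12) → 38.0587
  f5: (p14, p13, p4) → 32.1549
  f6: (p18, p5, p13) → 82.1384
  f7: (p18, p14, p13) → 41.5949
  f8: (p18, p14, p12) → 79.3480
  f9: (p16, p5, p4) → 43.8933
  f10: (p16, p2, p4) → 71.0386
  f11: (p16, p18, p1) → 61.3142
  f12: (p16, p18, p5) → 70.2001
  f13: (p16, p7, p1) → 54.2740
  f14: (p16, p2, p7) → 35.6436
  f15: (p3, p14, p4) → 51.3693
  f16: (p3, p14, p12) → 3.1668
  f17: (p3, p2, p4) → 78.6381
  f18: (p3, p2, p12) → 49.0236
  f19: (p15, p19, p12) → 12.0110
  f20: (p15, p18, p12) → 74.2006
  f21: (p15, p19, p1) → 12.0863
  f22: (p15, p18, p1) → 48.7077
Σ area = 1122.089

Euler characteristic 13−33+22 = 2 ✓


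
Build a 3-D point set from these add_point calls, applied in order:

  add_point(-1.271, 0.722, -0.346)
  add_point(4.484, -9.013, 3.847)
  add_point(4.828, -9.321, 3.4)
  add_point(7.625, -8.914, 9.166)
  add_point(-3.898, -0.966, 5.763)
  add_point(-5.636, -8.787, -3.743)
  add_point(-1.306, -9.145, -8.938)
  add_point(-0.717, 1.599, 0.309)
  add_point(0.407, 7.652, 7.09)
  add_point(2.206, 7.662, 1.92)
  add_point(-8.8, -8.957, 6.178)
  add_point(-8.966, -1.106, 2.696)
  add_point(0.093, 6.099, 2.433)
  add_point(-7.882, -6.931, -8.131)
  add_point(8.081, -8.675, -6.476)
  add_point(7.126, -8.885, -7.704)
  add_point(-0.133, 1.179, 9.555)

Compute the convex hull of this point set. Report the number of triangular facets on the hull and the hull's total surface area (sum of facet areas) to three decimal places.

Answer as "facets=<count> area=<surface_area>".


facets=20 area=1001.937

Extreme-point indices: [2, 3, 5, 6, 8, 9, 10, 11, 13, 14, 15, 16] — 12 of 17 on the boundary.

Area of each hull facet:
  f1: (p10, p16, p11) → 48.8854
  f2: (p13, p9, p11) → 86.4310
  f3: (p13, p10, p11) → 52.8511
  f4: (p8, p9, p11) → 37.0009
  f5: (p8, p16, p11) → 39.6286
  f6: (p3, p10, p16) → 85.6968
  f7: (p3, p8, p16) → 32.4316
  f8: (p3, p9, p14) → 136.1675
  f9: (p3, p8, p9) → 49.7731
  f10: (p15, p9, p14) → 14.5801
  f11: (p15, p3, p14) → 7.9532
  f12: (p6, p13, p9) → 70.0273
  f13: (p6, p15, p9) → 83.2978
  f14: (p5, p13, p10) → 20.3669
  f15: (p5, p6, p10) → 13.4770
  f16: (p5, p6, p13) → 16.7225
  f17: (p2, p15, p3) → 22.4319
  f18: (p2, p6, p15) → 48.2873
  f19: (p2, p3, p10) → 43.3019
  f20: (p2, p6, p10) → 92.6248
Σ area = 1001.937

Euler: V−E+F = 12−30+20 = 2.


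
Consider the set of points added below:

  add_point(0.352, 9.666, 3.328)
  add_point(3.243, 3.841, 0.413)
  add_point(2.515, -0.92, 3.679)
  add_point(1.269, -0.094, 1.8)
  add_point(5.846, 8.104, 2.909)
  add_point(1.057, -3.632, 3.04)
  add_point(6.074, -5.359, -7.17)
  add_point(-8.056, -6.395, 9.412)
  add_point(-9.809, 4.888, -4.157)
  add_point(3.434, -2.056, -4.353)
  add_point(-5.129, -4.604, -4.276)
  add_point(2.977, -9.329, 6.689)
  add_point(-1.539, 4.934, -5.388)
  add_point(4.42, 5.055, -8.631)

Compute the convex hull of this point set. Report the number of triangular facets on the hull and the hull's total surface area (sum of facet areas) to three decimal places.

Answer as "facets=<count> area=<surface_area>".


facets=12 area=933.465

8 of the 14 inputs are extreme points: [0, 4, 6, 7, 8, 10, 11, 13].

Facet areas (half cross-product norm):
  f1: (p7, p0, p8) → 115.0915
  f2: (p13, p0, p8) → 83.6651
  f3: (p10, p7, p8) → 74.6716
  f4: (p10, p13, p8) → 71.8138
  f5: (p10, p13, p6) → 60.7147
  f6: (p11, p10, p6) → 77.5839
  f7: (p11, p10, p7) → 76.3137
  f8: (p4, p13, p6) → 63.6751
  f9: (p4, p13, p0) → 34.4110
  f10: (p4, p11, p6) → 116.1338
  f11: (p4, p7, p0) → 53.4650
  f12: (p4, p11, p7) → 105.9257
Σ area = 933.465

Check V−E+F: 8 − 18 + 12 = 2.


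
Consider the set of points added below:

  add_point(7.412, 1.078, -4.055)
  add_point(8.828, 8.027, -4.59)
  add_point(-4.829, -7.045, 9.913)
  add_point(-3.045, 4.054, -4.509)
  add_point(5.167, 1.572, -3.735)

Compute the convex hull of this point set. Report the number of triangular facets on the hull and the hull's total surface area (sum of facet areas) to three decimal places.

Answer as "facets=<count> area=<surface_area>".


Points on the hull: [0, 1, 2, 3] (4 of 5).

Per-facet area ½‖(b−a)×(c−a)‖:
  f1: (p0, p1, p2) → 59.5457
  f2: (p3, p1, p2) → 109.5442
  f3: (p3, p0, p2) → 98.9379
  f4: (p3, p0, p1) → 38.5741
Σ area = 306.602

Check V−E+F: 4 − 6 + 4 = 2.

facets=4 area=306.602


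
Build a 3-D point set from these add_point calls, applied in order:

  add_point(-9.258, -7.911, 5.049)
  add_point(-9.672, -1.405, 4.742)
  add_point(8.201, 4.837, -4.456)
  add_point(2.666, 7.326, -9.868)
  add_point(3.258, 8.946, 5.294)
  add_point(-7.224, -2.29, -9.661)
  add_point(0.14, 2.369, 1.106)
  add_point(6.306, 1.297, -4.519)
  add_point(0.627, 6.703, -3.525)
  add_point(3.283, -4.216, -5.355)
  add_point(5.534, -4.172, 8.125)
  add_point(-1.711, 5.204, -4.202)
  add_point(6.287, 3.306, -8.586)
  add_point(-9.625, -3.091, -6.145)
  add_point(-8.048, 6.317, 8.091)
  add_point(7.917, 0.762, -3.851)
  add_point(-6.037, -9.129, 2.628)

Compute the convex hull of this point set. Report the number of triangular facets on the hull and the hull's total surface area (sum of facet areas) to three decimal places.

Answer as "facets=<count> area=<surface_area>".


facets=22 area=1074.866

Points on the hull: [0, 1, 2, 3, 4, 5, 9, 10, 12, 13, 14, 15, 16] (13 of 17).

Area of each hull facet:
  f1: (p4, p10, p2) → 77.2301
  f2: (p0, p10, p16) → 27.4864
  f3: (p15, p10, p2) → 23.3029
  f4: (p14, p4, p10) → 80.8318
  f5: (p14, p0, p1) → 13.9092
  f6: (p14, p0, p10) → 106.2575
  f7: (p3, p4, p2) → 46.8699
  f8: (p3, p14, p5) → 131.5036
  f9: (p3, p14, p4) → 89.7320
  f10: (p13, p5, p16) → 20.2347
  f11: (p13, p0, p16) → 23.6247
  f12: (p13, p0, p1) → 35.7463
  f13: (p13, p14, p1) → 40.2429
  f14: (p13, p14, p5) → 31.6682
  f15: (p9, p5, p16) → 71.1545
  f16: (p9, p10, p16) → 79.3222
  f17: (p9, p15, p10) → 45.0155
  f18: (p12, p9, p15) → 19.5359
  f19: (p12, p15, p2) → 9.6818
  f20: (p12, p3, p2) → 13.0018
  f21: (p12, p3, p5) → 38.3218
  f22: (p12, p9, p5) → 50.1923
Σ area = 1074.866

Euler: V−E+F = 13−33+22 = 2.


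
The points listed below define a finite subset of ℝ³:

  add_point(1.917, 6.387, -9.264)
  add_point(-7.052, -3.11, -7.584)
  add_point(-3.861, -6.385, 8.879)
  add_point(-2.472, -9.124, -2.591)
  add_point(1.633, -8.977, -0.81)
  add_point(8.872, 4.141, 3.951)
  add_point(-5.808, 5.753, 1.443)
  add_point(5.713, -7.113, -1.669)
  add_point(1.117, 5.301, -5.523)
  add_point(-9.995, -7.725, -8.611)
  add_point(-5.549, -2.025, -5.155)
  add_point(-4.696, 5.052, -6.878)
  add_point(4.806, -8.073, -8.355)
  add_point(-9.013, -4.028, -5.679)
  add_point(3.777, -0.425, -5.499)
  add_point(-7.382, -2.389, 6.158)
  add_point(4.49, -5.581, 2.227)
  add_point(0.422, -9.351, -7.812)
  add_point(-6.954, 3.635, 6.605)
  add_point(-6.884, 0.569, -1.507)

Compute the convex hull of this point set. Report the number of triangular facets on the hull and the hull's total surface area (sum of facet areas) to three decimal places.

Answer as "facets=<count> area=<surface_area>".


Extreme-point indices: [0, 2, 3, 4, 5, 6, 7, 9, 11, 12, 13, 15, 16, 17, 18] — 15 of 20 on the boundary.

Triangle areas on the boundary:
  f1: (p3, p17, p9) → 28.7032
  f2: (p3, p2, p9) → 50.9057
  f3: (p18, p2, p5) → 84.0328
  f4: (p18, p13, p9) → 11.8621
  f5: (p16, p2, p5) → 55.4339
  f6: (p16, p7, p5) → 22.1107
  f7: (p12, p17, p9) → 11.2000
  f8: (p12, p0, p9) → 106.7115
  f9: (p12, p0, p5) → 106.7765
  f10: (p12, p7, p5) → 36.0109
  f11: (p4, p3, p2) → 25.4816
  f12: (p4, p16, p2) → 28.6107
  f13: (p4, p16, p7) → 9.5751
  f14: (p4, p3, p17) → 13.3118
  f15: (p4, p12, p17) → 16.3314
  f16: (p4, p12, p7) → 15.5625
  f17: (p6, p0, p5) → 89.2889
  f18: (p6, p18, p5) → 42.6622
  f19: (p6, p18, p13) → 35.1065
  f20: (p15, p2, p9) → 45.4896
  f21: (p15, p18, p9) → 43.8871
  f22: (p15, p18, p2) → 14.6283
  f23: (p11, p6, p0) → 27.1284
  f24: (p11, p0, p9) → 43.7341
  f25: (p11, p6, p13) → 42.4406
  f26: (p11, p13, p9) → 17.3597
Σ area = 1024.346

Euler: V−E+F = 15−39+26 = 2.

facets=26 area=1024.346


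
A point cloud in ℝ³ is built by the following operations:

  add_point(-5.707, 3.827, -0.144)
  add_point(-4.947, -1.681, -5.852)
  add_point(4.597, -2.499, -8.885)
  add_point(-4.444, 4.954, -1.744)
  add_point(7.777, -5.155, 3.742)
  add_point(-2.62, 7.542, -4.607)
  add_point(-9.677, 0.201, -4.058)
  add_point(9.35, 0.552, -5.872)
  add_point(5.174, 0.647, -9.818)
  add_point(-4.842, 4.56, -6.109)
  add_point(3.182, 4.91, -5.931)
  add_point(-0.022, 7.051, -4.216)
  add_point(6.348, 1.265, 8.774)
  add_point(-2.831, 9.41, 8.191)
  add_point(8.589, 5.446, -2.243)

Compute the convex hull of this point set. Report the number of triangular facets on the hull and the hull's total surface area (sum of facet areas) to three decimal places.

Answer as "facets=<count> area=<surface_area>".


Extreme-point indices: [1, 2, 4, 5, 6, 7, 8, 9, 10, 11, 12, 13, 14] — 13 of 15 on the boundary.

Facet areas (half cross-product norm):
  f1: (p5, p13, p6) → 65.9040
  f2: (p2, p4, p7) → 36.0795
  f3: (p12, p13, p6) → 103.0714
  f4: (p12, p4, p6) → 81.5916
  f5: (p14, p12, p13) → 73.0065
  f6: (p14, p4, p7) → 34.4210
  f7: (p14, p12, p4) → 47.0529
  f8: (p1, p4, p6) → 36.3954
  f9: (p1, p2, p4) → 66.7014
  f10: (p9, p5, p6) → 8.9785
  f11: (p9, p1, p6) → 15.9735
  f12: (p8, p2, p7) → 9.5403
  f13: (p8, p14, p7) → 16.8138
  f14: (p8, p9, p5) → 22.6723
  f15: (p8, p1, p2) → 16.4884
  f16: (p8, p9, p1) → 33.7164
  f17: (p11, p5, p13) → 17.1956
  f18: (p11, p14, p13) → 58.0568
  f19: (p10, p8, p14) → 19.8253
  f20: (p10, p11, p14) → 12.9437
  f21: (p10, p8, p5) → 14.1204
  f22: (p10, p11, p5) → 3.5818
Σ area = 794.131

Euler characteristic 13−33+22 = 2 ✓

facets=22 area=794.131


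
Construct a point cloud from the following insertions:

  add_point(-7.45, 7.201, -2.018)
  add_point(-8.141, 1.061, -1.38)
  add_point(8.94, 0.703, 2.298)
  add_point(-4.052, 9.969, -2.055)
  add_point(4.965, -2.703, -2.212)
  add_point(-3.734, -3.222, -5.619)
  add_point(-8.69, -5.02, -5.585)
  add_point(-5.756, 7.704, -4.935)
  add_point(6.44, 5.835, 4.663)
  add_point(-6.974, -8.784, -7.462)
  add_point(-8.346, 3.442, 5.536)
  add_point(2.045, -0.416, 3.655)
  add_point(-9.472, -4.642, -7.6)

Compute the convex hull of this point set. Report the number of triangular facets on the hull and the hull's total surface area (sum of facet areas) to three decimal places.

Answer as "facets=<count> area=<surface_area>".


facets=20 area=679.256

Points on the hull: [0, 2, 3, 4, 5, 6, 7, 8, 9, 10, 11, 12] (12 of 13).

Per-facet area ½‖(b−a)×(c−a)‖:
  f1: (p8, p3, p2) → 37.3590
  f2: (p8, p10, p3) → 69.5737
  f3: (p0, p10, p12) → 56.1654
  f4: (p0, p10, p3) → 17.2809
  f5: (p7, p3, p2) → 32.7110
  f6: (p7, p4, p2) → 51.5601
  f7: (p7, p5, p4) → 51.8614
  f8: (p7, p0, p12) → 22.3258
  f9: (p7, p0, p3) → 6.5342
  f10: (p6, p10, p12) → 11.8463
  f11: (p11, p8, p2) → 20.7187
  f12: (p11, p8, p10) → 42.1972
  f13: (p9, p4, p2) → 19.0427
  f14: (p9, p11, p2) → 51.8025
  f15: (p9, p6, p12) → 4.9577
  f16: (p9, p6, p10) → 18.1256
  f17: (p9, p11, p10) → 90.9819
  f18: (p9, p5, p4) → 25.1485
  f19: (p9, p7, p12) → 24.1739
  f20: (p9, p7, p5) → 24.8896
Σ area = 679.256

Check V−E+F: 12 − 30 + 20 = 2.


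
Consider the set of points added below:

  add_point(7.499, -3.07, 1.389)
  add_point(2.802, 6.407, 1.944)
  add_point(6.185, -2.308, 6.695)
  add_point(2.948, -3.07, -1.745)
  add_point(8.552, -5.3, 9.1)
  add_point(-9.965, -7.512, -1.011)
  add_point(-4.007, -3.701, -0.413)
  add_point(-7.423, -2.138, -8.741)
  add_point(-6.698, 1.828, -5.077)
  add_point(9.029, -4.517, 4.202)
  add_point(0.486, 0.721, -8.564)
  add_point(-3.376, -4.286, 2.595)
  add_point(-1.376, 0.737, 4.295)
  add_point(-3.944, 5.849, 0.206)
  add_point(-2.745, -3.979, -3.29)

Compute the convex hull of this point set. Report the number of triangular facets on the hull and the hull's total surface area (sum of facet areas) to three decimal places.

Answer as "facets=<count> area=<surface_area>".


Hull vertices (12/15): indices [0, 1, 3, 4, 5, 7, 8, 9, 10, 12, 13, 14].

Triangle areas on the boundary:
  f1: (p4, p9, p5) → 49.1331
  f2: (p4, p1, p9) → 30.7231
  f3: (p14, p9, p5) → 48.1007
  f4: (p14, p7, p5) → 30.0742
  f5: (p8, p7, p5) → 26.4371
  f6: (p8, p10, p7) → 21.1306
  f7: (p0, p1, p9) → 15.8999
  f8: (p0, p10, p9) → 3.6441
  f9: (p0, p10, p1) → 59.6457
  f10: (p12, p4, p5) → 76.0839
  f11: (p12, p4, p1) → 46.6366
  f12: (p3, p14, p9) → 14.5450
  f13: (p3, p14, p7) → 14.5308
  f14: (p3, p10, p9) → 17.7495
  f15: (p3, p10, p7) → 34.0555
  f16: (p13, p8, p5) → 36.3447
  f17: (p13, p12, p5) → 45.8313
  f18: (p13, p12, p1) → 22.0761
  f19: (p13, p10, p1) → 38.2769
  f20: (p13, p8, p10) → 28.9321
Σ area = 659.851

Euler characteristic 12−30+20 = 2 ✓

facets=20 area=659.851


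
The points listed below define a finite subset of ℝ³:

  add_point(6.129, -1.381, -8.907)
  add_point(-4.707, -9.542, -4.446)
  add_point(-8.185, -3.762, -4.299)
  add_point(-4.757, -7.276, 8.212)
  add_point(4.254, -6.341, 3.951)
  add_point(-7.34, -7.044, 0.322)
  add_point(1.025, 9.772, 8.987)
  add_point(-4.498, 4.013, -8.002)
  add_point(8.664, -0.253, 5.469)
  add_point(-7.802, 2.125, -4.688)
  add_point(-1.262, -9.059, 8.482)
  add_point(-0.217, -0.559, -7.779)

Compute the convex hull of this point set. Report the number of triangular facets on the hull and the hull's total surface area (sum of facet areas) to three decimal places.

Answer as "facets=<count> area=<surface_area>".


Hull vertices (12/12): indices [0, 1, 2, 3, 4, 5, 6, 7, 8, 9, 10, 11].

Per-facet area ½‖(b−a)×(c−a)‖:
  f1: (p0, p6, p8) → 93.4060
  f2: (p7, p0, p6) → 111.9982
  f3: (p10, p6, p8) → 89.0223
  f4: (p10, p3, p6) → 35.0786
  f5: (p9, p7, p2) → 13.2592
  f6: (p9, p7, p6) → 45.3650
  f7: (p9, p3, p6) → 130.5104
  f8: (p11, p7, p0) → 13.3931
  f9: (p4, p0, p8) → 52.4851
  f10: (p4, p10, p8) → 23.8533
  f11: (p1, p11, p0) → 32.0491
  f12: (p1, p10, p3) → 25.2835
  f13: (p1, p4, p0) → 79.8231
  f14: (p1, p4, p10) → 47.4165
  f15: (p1, p7, p2) → 27.3792
  f16: (p1, p11, p7) → 31.1750
  f17: (p5, p1, p2) → 16.1583
  f18: (p5, p1, p3) → 19.7633
  f19: (p5, p9, p2) → 13.3740
  f20: (p5, p9, p3) → 37.7790
Σ area = 938.572

Euler characteristic 12−30+20 = 2 ✓

facets=20 area=938.572


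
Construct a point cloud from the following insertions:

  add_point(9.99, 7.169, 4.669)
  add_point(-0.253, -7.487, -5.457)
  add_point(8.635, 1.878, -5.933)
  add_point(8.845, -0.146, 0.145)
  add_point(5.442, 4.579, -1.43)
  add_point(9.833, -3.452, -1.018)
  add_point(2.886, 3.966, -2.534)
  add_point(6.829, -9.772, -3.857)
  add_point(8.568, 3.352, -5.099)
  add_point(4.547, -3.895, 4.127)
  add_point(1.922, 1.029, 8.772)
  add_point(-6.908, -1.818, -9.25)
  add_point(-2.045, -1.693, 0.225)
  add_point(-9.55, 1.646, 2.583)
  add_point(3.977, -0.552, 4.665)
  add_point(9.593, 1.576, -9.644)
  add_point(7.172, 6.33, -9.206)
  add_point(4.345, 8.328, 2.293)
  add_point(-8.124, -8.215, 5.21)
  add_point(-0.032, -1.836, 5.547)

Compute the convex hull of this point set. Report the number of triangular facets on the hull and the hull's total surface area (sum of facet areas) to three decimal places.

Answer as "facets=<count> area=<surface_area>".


facets=20 area=1087.600

Points on the hull: [0, 1, 5, 7, 9, 10, 11, 13, 15, 16, 17, 18] (12 of 20).

Area of each hull facet:
  f1: (p16, p15, p0) → 37.9258
  f2: (p1, p18, p7) → 47.0169
  f3: (p5, p15, p0) → 60.1287
  f4: (p5, p15, p7) → 37.5667
  f5: (p17, p16, p13) → 91.4296
  f6: (p17, p16, p0) → 37.1531
  f7: (p11, p16, p15) → 43.4772
  f8: (p11, p15, p7) → 100.9709
  f9: (p11, p1, p7) → 14.8755
  f10: (p11, p16, p13) → 102.4766
  f11: (p11, p18, p13) → 64.8745
  f12: (p11, p1, p18) → 63.1401
  f13: (p9, p18, p7) → 68.0450
  f14: (p9, p5, p7) → 27.8279
  f15: (p9, p5, p0) → 42.9094
  f16: (p10, p9, p0) → 39.3883
  f17: (p10, p9, p18) → 48.0080
  f18: (p10, p18, p13) → 64.3868
  f19: (p10, p17, p13) → 65.0732
  f20: (p10, p17, p0) → 30.9257
Σ area = 1087.600

Euler: V−E+F = 12−30+20 = 2.


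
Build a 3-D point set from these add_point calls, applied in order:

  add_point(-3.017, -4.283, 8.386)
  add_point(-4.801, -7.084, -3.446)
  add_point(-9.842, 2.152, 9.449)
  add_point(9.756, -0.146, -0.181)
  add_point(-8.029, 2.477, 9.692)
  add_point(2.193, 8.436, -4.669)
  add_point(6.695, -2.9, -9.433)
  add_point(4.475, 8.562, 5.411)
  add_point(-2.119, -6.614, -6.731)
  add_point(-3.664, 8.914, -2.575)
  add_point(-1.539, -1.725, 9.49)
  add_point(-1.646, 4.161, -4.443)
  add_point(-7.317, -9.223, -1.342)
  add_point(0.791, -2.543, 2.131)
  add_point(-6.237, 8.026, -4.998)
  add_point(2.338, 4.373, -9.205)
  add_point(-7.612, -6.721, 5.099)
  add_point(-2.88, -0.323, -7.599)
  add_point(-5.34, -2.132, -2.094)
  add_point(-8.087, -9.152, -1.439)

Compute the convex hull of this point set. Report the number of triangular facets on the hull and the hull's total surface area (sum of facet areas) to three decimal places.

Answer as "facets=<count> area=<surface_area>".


Hull vertices (16/20): indices [0, 2, 3, 4, 5, 6, 7, 8, 9, 10, 12, 14, 15, 16, 17, 19].

Per-facet area ½‖(b−a)×(c−a)‖:
  f1: (p6, p12, p3) → 87.6598
  f2: (p0, p12, p3) → 93.3023
  f3: (p7, p9, p2) → 82.7920
  f4: (p14, p9, p2) → 27.3025
  f5: (p16, p0, p2) → 28.3988
  f6: (p16, p0, p12) → 16.8779
  f7: (p4, p7, p2) → 6.5847
  f8: (p10, p0, p3) → 23.0376
  f9: (p10, p7, p3) → 71.0412
  f10: (p10, p4, p7) → 48.6761
  f11: (p10, p0, p2) → 14.4004
  f12: (p10, p4, p2) → 4.9828
  f13: (p5, p7, p9) → 32.0028
  f14: (p5, p14, p9) → 10.3102
  f15: (p5, p6, p3) → 58.7380
  f16: (p5, p7, p3) → 55.5843
  f17: (p19, p14, p2) → 116.6722
  f18: (p19, p16, p2) → 25.5939
  f19: (p19, p16, p12) → 2.6927
  f20: (p15, p5, p6) → 20.5824
  f21: (p15, p5, p14) → 25.7066
  f22: (p17, p19, p14) → 52.2752
  f23: (p17, p15, p14) → 32.5709
  f24: (p17, p15, p6) → 30.0340
  f25: (p8, p17, p6) → 30.3313
  f26: (p8, p17, p19) → 25.5424
  f27: (p8, p6, p12) → 18.0337
  f28: (p8, p19, p12) → 2.6139
Σ area = 1044.341

Euler characteristic 16−42+28 = 2 ✓

facets=28 area=1044.341


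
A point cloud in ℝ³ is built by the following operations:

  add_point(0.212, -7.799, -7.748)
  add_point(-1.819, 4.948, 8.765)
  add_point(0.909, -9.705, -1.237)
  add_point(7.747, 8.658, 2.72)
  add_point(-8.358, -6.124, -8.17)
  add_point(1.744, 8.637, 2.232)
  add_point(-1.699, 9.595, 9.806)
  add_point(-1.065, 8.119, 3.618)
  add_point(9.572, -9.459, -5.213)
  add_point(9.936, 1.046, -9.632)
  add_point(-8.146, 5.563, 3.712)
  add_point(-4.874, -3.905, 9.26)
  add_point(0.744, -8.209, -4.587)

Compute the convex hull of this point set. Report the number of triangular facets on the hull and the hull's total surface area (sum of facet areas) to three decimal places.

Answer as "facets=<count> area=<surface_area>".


facets=18 area=1115.092

Hull vertices (11/13): indices [0, 2, 3, 4, 5, 6, 7, 8, 9, 10, 11].

Per-facet area ½‖(b−a)×(c−a)‖:
  f1: (p11, p2, p4) → 80.6457
  f2: (p10, p9, p4) → 160.3973
  f3: (p10, p11, p4) → 92.8576
  f4: (p10, p11, p6) → 55.1631
  f5: (p8, p11, p2) → 44.5626
  f6: (p5, p10, p9) → 76.4797
  f7: (p0, p2, p4) → 29.2100
  f8: (p0, p8, p2) → 30.8863
  f9: (p0, p9, p4) → 47.1456
  f10: (p0, p8, p9) → 54.6526
  f11: (p3, p8, p9) → 82.7476
  f12: (p3, p5, p9) → 44.0505
  f13: (p3, p5, p6) → 23.7531
  f14: (p3, p11, p6) → 81.9259
  f15: (p3, p8, p11) → 172.2344
  f16: (p7, p10, p6) → 24.0574
  f17: (p7, p5, p6) → 8.9437
  f18: (p7, p5, p10) → 5.3793
Σ area = 1115.092

Euler: V−E+F = 11−27+18 = 2.


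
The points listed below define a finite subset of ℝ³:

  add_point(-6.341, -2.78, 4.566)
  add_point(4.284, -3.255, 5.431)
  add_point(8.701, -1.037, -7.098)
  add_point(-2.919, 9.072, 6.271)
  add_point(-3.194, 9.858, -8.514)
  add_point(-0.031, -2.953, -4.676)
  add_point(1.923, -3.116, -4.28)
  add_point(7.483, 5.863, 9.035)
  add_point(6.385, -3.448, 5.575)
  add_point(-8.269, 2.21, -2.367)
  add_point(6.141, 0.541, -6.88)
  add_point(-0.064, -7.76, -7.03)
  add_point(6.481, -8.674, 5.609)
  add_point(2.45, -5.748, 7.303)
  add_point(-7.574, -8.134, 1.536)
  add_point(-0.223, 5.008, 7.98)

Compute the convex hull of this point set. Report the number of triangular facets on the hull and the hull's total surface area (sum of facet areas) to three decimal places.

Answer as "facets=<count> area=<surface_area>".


Extreme-point indices: [0, 2, 3, 4, 7, 9, 11, 12, 13, 14, 15] — 11 of 16 on the boundary.

Per-facet area ½‖(b−a)×(c−a)‖:
  f1: (p7, p4, p2) → 138.4290
  f2: (p12, p7, p2) → 106.6451
  f3: (p11, p4, p9) → 75.7690
  f4: (p11, p4, p2) → 88.0905
  f5: (p11, p12, p2) → 74.6429
  f6: (p3, p4, p9) → 66.4088
  f7: (p3, p7, p4) → 79.8781
  f8: (p14, p11, p9) → 61.0602
  f9: (p14, p11, p12) → 75.6510
  f10: (p13, p12, p7) → 32.5564
  f11: (p13, p14, p12) → 28.7223
  f12: (p0, p13, p14) → 30.3046
  f13: (p0, p3, p9) → 50.5823
  f14: (p0, p14, p9) → 27.4211
  f15: (p15, p0, p3) → 26.6631
  f16: (p15, p0, p13) → 46.5524
  f17: (p15, p3, p7) → 17.8193
  f18: (p15, p13, p7) → 43.1123
Σ area = 1070.309

Check V−E+F: 11 − 27 + 18 = 2.

facets=18 area=1070.309
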